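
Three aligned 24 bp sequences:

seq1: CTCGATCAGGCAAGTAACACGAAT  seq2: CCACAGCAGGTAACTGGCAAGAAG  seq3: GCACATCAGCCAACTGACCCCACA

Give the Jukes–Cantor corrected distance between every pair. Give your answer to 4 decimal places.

seq1–seq2: 10/24 sites differ → p ≈ 0.416667, d = −0.75 ln(1 − 0.555556) = 0.608198 ≈ 0.6082.
seq1–seq3: 11/24 sites differ → p ≈ 0.458333, d = −0.75 ln(1 − 0.611111) = 0.708346 ≈ 0.7083.
seq2–seq3: 10/24 sites differ → p ≈ 0.416667, d = −0.75 ln(1 − 0.555556) = 0.608198 ≈ 0.6082.

d(seq1,seq2) = 0.6082, d(seq1,seq3) = 0.7083, d(seq2,seq3) = 0.6082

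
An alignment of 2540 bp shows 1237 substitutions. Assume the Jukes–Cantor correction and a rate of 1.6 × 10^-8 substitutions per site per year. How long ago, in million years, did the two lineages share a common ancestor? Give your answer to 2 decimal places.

p = 1237/2540 ≈ 0.487008.
d = −(3/4) ln(1 − 4p/3) = −0.75 ln(1 − 0.649344) = −0.75 ln(0.350656)
  = −0.75 × (-1.047950) = 0.785963 substitutions/site.
Under a molecular clock d = 2μt, so t = d/(2μ) = 0.785963 / (2 × 1.6 × 10^-8) = 24.56 million years.

24.56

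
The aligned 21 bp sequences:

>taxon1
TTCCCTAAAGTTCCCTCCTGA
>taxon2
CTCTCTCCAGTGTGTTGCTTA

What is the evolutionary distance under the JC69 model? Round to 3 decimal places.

0.756

The sequences differ at 10 of 21 sites (1, 4, 7, 8, 12, 13, 14, 15, 17, 20), so p = 10/21 ≈ 0.47619.
d = −(3/4) ln(1 − 4p/3) = −0.75 ln(1 − 0.63492) = −0.75 ln(0.36508)
  = −0.75 × (-1.007639) = 0.755729 substitutions/site.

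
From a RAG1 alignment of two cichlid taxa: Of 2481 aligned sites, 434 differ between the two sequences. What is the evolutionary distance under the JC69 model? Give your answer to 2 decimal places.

0.20

p = 434/2481 ≈ 0.174929.
d = −(3/4) ln(1 − 4p/3) = −0.75 ln(1 − 0.233239) = −0.75 ln(0.766761)
  = −0.75 × (-0.265580) = 0.199185 substitutions/site.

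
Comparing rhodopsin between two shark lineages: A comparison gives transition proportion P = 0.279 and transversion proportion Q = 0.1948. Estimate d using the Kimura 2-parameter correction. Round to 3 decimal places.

Under the Kimura two-parameter model, d = −½ ln(1 − 2P − Q) − ¼ ln(1 − 2Q).
1 − 2P − Q = 0.2472, giving −½ ln(0.2472) = 0.698779.
1 − 2Q = 0.6104, giving −¼ ln(0.6104) = 0.123410.
d = 0.698779 + 0.123410 = 0.822189.

0.822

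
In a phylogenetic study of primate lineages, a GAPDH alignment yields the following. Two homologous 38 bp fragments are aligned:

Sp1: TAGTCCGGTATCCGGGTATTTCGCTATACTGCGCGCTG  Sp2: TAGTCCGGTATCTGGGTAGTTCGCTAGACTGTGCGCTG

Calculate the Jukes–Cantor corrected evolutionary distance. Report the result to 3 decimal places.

0.113

The sequences differ at 4 of 38 sites (13, 19, 27, 32), so p = 4/38 ≈ 0.105263.
d = −(3/4) ln(1 − 4p/3) = −0.75 ln(1 − 0.140351) = −0.75 ln(0.859649)
  = −0.75 × (-0.151231) = 0.113423 substitutions/site.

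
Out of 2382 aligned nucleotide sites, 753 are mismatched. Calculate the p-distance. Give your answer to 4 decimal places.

0.3161

p = 753/2382 = 0.316120… ≈ 0.3161 (to 4 d.p.).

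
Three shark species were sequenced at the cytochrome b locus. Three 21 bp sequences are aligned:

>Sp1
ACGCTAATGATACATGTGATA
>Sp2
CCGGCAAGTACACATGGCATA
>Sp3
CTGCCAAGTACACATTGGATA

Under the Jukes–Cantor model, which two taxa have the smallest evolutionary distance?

Sp2 and Sp3

Sp1–Sp2: 8/21 differ, p = 0.381, d = 0.532.
Sp1–Sp3: 8/21 differ, p = 0.381, d = 0.532.
Sp2–Sp3: 4/21 differ, p = 0.190, d = 0.220.
The smallest distance is between Sp2 and Sp3.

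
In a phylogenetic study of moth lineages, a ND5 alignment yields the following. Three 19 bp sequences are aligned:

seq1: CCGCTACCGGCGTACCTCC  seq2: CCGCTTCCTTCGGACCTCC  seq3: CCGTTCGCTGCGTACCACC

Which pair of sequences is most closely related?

seq1–seq2: 4/19 differ, p = 0.211, d = 0.247.
seq1–seq3: 5/19 differ, p = 0.263, d = 0.324.
seq2–seq3: 6/19 differ, p = 0.316, d = 0.410.
The smallest distance is between seq1 and seq2.

seq1 and seq2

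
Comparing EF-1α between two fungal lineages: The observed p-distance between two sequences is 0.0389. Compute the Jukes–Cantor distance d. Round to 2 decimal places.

0.04

d = −(3/4) ln(1 − 4p/3) = −0.75 ln(1 − 0.051867) = −0.75 ln(0.948133)
  = −0.75 × (-0.053260) = 0.039945 substitutions/site.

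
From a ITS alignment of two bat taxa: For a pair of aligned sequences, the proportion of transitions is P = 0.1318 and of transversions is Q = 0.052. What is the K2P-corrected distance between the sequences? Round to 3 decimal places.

0.217

Under the Kimura two-parameter model, d = −½ ln(1 − 2P − Q) − ¼ ln(1 − 2Q).
1 − 2P − Q = 0.6844, giving −½ ln(0.6844) = 0.189606.
1 − 2Q = 0.896, giving −¼ ln(0.896) = 0.027454.
d = 0.189606 + 0.027454 = 0.217060.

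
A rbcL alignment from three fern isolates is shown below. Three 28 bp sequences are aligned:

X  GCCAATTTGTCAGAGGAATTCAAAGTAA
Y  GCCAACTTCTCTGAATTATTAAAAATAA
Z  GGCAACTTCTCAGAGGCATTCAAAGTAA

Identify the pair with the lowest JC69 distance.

X and Z

X–Y: 8/28 differ, p = 0.286, d = 0.360.
X–Z: 4/28 differ, p = 0.143, d = 0.158.
Y–Z: 7/28 differ, p = 0.250, d = 0.304.
The smallest distance is between X and Z.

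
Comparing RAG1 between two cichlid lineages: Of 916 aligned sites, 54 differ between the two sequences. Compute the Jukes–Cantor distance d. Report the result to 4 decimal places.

0.0614

p = 54/916 ≈ 0.058952.
d = −(3/4) ln(1 − 4p/3) = −0.75 ln(1 − 0.078603) = −0.75 ln(0.921397)
  = −0.75 × (-0.081864) = 0.061398 substitutions/site.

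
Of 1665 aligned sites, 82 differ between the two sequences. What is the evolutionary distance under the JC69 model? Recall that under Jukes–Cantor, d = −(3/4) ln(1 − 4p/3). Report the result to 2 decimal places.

p = 82/1665 ≈ 0.049249.
d = −(3/4) ln(1 − 4p/3) = −0.75 ln(1 − 0.065665) = −0.75 ln(0.934335)
  = −0.75 × (-0.067920) = 0.050940 substitutions/site.

0.05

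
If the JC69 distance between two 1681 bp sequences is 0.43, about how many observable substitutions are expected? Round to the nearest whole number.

550

Invert JC69: p = (3/4)(1 − e^(−4d/3)) = 0.75 × (1 − e^(-0.573333)) = 0.75 × (1 − 0.563644) = 0.327267.
Expected differing sites = pL ≈ 0.327267 × 1681 = 550.135827 ≈ 550.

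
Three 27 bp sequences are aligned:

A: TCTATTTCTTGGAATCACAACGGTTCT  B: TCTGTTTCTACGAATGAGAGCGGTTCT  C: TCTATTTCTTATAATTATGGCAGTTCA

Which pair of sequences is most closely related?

A and B

A–B: 6/27 differ, p = 0.222, d = 0.264.
A–C: 8/27 differ, p = 0.296, d = 0.377.
B–C: 9/27 differ, p = 0.333, d = 0.441.
The smallest distance is between A and B.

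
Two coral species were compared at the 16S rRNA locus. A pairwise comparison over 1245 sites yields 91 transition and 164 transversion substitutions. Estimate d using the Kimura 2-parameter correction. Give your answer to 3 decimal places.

0.239

P = 91/1245 ≈ 0.073092 and Q = 164/1245 ≈ 0.131727.
Under the Kimura two-parameter model, d = −½ ln(1 − 2P − Q) − ¼ ln(1 − 2Q).
1 − 2P − Q = 0.722089, giving −½ ln(0.722089) = 0.162803.
1 − 2Q = 0.736546, giving −¼ ln(0.736546) = 0.076446.
d = 0.162803 + 0.076446 = 0.239249.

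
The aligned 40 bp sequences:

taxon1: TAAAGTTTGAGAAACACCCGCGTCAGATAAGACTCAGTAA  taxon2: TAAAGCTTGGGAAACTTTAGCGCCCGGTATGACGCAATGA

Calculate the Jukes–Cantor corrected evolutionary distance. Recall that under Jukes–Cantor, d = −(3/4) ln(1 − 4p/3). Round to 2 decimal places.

The sequences differ at 13 of 40 sites, so p = 13/40 = 0.325.
d = −(3/4) ln(1 − 4p/3) = −0.75 ln(1 − 0.433333) = −0.75 ln(0.566667)
  = −0.75 × (-0.567983) = 0.425987 substitutions/site.

0.43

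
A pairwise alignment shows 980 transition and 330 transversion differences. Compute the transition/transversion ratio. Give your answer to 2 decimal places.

R = 980/330 = 2.969696… ≈ 2.97 (to 2 d.p.).

2.97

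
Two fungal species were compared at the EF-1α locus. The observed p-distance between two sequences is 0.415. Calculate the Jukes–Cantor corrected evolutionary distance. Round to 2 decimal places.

0.60

d = −(3/4) ln(1 − 4p/3) = −0.75 ln(1 − 0.553333) = −0.75 ln(0.446667)
  = −0.75 × (-0.805942) = 0.604457 substitutions/site.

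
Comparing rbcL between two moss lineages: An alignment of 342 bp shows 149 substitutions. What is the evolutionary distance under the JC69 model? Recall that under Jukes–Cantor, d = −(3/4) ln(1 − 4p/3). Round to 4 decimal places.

0.6522

p = 149/342 ≈ 0.435673.
d = −(3/4) ln(1 − 4p/3) = −0.75 ln(1 − 0.580897) = −0.75 ln(0.419103)
  = −0.75 × (-0.869639) = 0.652229 substitutions/site.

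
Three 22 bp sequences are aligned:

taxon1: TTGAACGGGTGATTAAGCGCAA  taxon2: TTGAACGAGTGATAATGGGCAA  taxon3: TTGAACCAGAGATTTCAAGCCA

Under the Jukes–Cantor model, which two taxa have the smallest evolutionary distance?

taxon1 and taxon2

taxon1–taxon2: 4/22 differ, p = 0.182, d = 0.208.
taxon1–taxon3: 8/22 differ, p = 0.364, d = 0.497.
taxon2–taxon3: 8/22 differ, p = 0.364, d = 0.497.
The smallest distance is between taxon1 and taxon2.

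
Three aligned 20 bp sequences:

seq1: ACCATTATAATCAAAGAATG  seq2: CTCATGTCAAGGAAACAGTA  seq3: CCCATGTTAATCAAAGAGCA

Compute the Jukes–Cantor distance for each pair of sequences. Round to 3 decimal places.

d(seq1,seq2) = 0.824, d(seq1,seq3) = 0.383, d(seq2,seq3) = 0.383

seq1–seq2: 10/20 sites differ → p = 0.5, d = −0.75 ln(1 − 0.666667) = 0.823960 ≈ 0.824.
seq1–seq3: 6/20 sites differ → p = 0.3, d = −0.75 ln(1 − 0.4) = 0.383119 ≈ 0.383.
seq2–seq3: 6/20 sites differ → p = 0.3, d = −0.75 ln(1 − 0.4) = 0.383119 ≈ 0.383.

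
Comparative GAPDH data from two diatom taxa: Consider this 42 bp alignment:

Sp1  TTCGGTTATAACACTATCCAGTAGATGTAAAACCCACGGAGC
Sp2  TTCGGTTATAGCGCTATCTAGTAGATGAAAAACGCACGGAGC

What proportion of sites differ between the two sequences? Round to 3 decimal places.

The sequences differ at 5 of 42 positions (sites 11, 13, 19, 28, 34).
p = 5/42 = 0.119047… ≈ 0.119 (to 3 d.p.).

0.119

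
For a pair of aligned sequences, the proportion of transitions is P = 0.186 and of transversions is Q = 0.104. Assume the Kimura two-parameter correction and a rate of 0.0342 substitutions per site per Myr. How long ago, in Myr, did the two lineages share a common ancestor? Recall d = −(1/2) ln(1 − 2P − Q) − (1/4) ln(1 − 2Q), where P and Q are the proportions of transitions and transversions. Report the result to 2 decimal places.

Under the Kimura two-parameter model, d = −½ ln(1 − 2P − Q) − ¼ ln(1 − 2Q).
1 − 2P − Q = 0.524, giving −½ ln(0.524) = 0.323132.
1 − 2Q = 0.792, giving −¼ ln(0.792) = 0.058298.
d = 0.323132 + 0.058298 = 0.381430.
Under a molecular clock d = 2μt, so t = d/(2μ) = 0.381430 / (2 × 0.0342) = 5.58 Myr.

5.58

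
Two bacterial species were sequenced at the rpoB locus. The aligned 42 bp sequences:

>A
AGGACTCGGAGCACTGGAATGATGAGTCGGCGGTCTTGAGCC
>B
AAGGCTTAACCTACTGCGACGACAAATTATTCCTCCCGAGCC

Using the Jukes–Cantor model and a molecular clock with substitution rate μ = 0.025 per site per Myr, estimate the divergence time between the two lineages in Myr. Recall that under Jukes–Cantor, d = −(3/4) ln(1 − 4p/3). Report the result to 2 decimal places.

17.98

The sequences differ at 22 of 42 sites, so p = 22/42 ≈ 0.52381.
d = −(3/4) ln(1 − 4p/3) = −0.75 ln(1 − 0.698413) = −0.75 ln(0.301587)
  = −0.75 × (-1.198697) = 0.899023 substitutions/site.
Under a molecular clock d = 2μt, so t = d/(2μ) = 0.899023 / (2 × 0.025) = 17.98 Myr.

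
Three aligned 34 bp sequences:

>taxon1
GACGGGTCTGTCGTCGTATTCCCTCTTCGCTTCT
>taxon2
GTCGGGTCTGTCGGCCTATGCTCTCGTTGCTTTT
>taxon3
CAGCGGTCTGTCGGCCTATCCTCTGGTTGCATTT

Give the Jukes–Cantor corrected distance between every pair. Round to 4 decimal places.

taxon1–taxon2: 8/34 sites differ → p ≈ 0.235294, d = −0.75 ln(1 − 0.313725) = 0.282358 ≈ 0.2824.
taxon1–taxon3: 12/34 sites differ → p ≈ 0.352941, d = −0.75 ln(1 − 0.470588) = 0.476991 ≈ 0.4770.
taxon2–taxon3: 7/34 sites differ → p ≈ 0.205882, d = −0.75 ln(1 − 0.274509) = 0.240680 ≈ 0.2407.

d(taxon1,taxon2) = 0.2824, d(taxon1,taxon3) = 0.4770, d(taxon2,taxon3) = 0.2407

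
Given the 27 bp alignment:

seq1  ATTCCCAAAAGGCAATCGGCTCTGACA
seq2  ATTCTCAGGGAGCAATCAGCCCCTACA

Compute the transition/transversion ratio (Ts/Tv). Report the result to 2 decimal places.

8.00

Transitions are A↔G and C↔T; transversions are all other mismatches.
Transitions: 8. Transversions: 1.
R = 8/1 = 8.00.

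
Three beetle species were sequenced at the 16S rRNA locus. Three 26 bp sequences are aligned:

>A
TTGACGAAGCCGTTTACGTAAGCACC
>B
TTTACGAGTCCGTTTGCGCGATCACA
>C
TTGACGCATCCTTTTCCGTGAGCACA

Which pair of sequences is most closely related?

A and C

A–B: 8/26 differ, p = 0.308, d = 0.396.
A–C: 6/26 differ, p = 0.231, d = 0.276.
B–C: 7/26 differ, p = 0.269, d = 0.334.
The smallest distance is between A and C.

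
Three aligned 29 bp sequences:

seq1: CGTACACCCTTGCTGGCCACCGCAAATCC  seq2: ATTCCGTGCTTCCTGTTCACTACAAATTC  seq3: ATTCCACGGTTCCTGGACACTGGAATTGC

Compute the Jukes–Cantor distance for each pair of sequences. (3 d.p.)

seq1–seq2: 12/29 sites differ → p ≈ 0.413793, d = −0.75 ln(1 − 0.551724) = 0.601760 ≈ 0.602.
seq1–seq3: 11/29 sites differ → p ≈ 0.37931, d = −0.75 ln(1 − 0.505747) = 0.528531 ≈ 0.529.
seq2–seq3: 9/29 sites differ → p ≈ 0.310345, d = −0.75 ln(1 − 0.413793) = 0.400562 ≈ 0.401.

d(seq1,seq2) = 0.602, d(seq1,seq3) = 0.529, d(seq2,seq3) = 0.401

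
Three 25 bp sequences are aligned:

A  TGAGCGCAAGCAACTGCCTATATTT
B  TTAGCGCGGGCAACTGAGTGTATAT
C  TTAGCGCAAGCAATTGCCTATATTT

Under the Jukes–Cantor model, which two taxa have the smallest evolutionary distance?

A and C

A–B: 7/25 differ, p = 0.280, d = 0.351.
A–C: 2/25 differ, p = 0.080, d = 0.085.
B–C: 7/25 differ, p = 0.280, d = 0.351.
The smallest distance is between A and C.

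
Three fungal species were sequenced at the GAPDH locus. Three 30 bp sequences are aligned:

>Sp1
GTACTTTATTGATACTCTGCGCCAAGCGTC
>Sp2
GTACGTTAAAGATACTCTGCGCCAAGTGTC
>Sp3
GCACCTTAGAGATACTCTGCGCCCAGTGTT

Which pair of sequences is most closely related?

Sp1 and Sp2

Sp1–Sp2: 4/30 differ, p = 0.133, d = 0.147.
Sp1–Sp3: 7/30 differ, p = 0.233, d = 0.280.
Sp2–Sp3: 5/30 differ, p = 0.167, d = 0.188.
The smallest distance is between Sp1 and Sp2.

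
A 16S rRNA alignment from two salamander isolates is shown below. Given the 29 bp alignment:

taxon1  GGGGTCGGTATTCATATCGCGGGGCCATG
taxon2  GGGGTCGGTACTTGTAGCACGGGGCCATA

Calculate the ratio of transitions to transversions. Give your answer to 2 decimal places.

5.00

Transitions are A↔G and C↔T; transversions are all other mismatches.
Transitions: 5. Transversions: 1.
R = 5/1 = 5.00.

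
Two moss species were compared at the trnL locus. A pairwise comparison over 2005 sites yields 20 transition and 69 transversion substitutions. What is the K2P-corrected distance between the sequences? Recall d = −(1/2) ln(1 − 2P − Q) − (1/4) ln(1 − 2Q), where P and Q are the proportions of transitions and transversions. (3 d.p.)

0.046

P = 20/2005 ≈ 0.009975 and Q = 69/2005 ≈ 0.034414.
Under the Kimura two-parameter model, d = −½ ln(1 − 2P − Q) − ¼ ln(1 − 2Q).
1 − 2P − Q = 0.945636, giving −½ ln(0.945636) = 0.027949.
1 − 2Q = 0.931172, giving −¼ ln(0.931172) = 0.017828.
d = 0.027949 + 0.017828 = 0.045777.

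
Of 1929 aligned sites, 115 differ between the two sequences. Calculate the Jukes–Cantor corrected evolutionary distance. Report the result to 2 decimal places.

p = 115/1929 ≈ 0.059616.
d = −(3/4) ln(1 − 4p/3) = −0.75 ln(1 − 0.079488) = −0.75 ln(0.920512)
  = −0.75 × (-0.082825) = 0.062119 substitutions/site.

0.06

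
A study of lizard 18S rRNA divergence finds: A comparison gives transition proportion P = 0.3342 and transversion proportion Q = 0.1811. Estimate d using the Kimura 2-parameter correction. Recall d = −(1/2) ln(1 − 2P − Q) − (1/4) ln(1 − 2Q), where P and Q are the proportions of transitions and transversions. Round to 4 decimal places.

Under the Kimura two-parameter model, d = −½ ln(1 − 2P − Q) − ¼ ln(1 − 2Q).
1 − 2P − Q = 0.1505, giving −½ ln(0.1505) = 0.946896.
1 − 2Q = 0.6378, giving −¼ ln(0.6378) = 0.112433.
d = 0.946896 + 0.112433 = 1.059329.

1.0593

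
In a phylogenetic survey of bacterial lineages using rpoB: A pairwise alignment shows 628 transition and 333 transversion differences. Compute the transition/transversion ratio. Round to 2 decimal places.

1.89

R = 628/333 = 1.885885… ≈ 1.89 (to 2 d.p.).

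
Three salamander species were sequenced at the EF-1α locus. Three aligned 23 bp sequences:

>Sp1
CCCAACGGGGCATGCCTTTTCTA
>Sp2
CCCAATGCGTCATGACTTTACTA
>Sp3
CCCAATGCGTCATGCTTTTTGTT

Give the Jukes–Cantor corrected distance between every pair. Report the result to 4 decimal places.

d(Sp1,Sp2) = 0.2567, d(Sp1,Sp3) = 0.3206, d(Sp2,Sp3) = 0.2567

Sp1–Sp2: 5/23 sites differ → p ≈ 0.217391, d = −0.75 ln(1 − 0.289855) = 0.256715 ≈ 0.2567.
Sp1–Sp3: 6/23 sites differ → p ≈ 0.26087, d = −0.75 ln(1 − 0.347827) = 0.320584 ≈ 0.3206.
Sp2–Sp3: 5/23 sites differ → p ≈ 0.217391, d = −0.75 ln(1 − 0.289855) = 0.256715 ≈ 0.2567.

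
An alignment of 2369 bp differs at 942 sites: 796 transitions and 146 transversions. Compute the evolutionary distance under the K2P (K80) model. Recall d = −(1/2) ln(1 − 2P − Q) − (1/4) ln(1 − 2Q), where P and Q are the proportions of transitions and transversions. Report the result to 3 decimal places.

P = 796/2369 ≈ 0.336007 and Q = 146/2369 ≈ 0.061629.
Under the Kimura two-parameter model, d = −½ ln(1 − 2P − Q) − ¼ ln(1 − 2Q).
1 − 2P − Q = 0.266357, giving −½ ln(0.266357) = 0.661459.
1 − 2Q = 0.876742, giving −¼ ln(0.876742) = 0.032886.
d = 0.661459 + 0.032886 = 0.694345.

0.694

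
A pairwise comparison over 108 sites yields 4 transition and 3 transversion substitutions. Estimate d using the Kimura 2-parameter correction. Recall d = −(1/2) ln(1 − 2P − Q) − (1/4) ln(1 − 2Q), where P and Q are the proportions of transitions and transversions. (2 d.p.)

P = 4/108 ≈ 0.037037 and Q = 3/108 ≈ 0.027778.
Under the Kimura two-parameter model, d = −½ ln(1 − 2P − Q) − ¼ ln(1 − 2Q).
1 − 2P − Q = 0.898148, giving −½ ln(0.898148) = 0.053710.
1 − 2Q = 0.944444, giving −¼ ln(0.944444) = 0.014290.
d = 0.053710 + 0.014290 = 0.068000.

0.07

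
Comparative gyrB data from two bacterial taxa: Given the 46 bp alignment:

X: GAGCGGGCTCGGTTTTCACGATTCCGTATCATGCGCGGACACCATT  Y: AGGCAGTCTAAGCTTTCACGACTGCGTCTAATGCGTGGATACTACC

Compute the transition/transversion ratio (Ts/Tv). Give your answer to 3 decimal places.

2.200

Transitions are A↔G and C↔T; transversions are all other mismatches.
Transitions: 11. Transversions: 5.
R = 11/5 = 2.200.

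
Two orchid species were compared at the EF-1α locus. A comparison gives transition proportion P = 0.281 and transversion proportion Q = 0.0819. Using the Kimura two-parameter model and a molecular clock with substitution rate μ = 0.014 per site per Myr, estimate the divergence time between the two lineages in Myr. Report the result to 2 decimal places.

20.04

Under the Kimura two-parameter model, d = −½ ln(1 − 2P − Q) − ¼ ln(1 − 2Q).
1 − 2P − Q = 0.3561, giving −½ ln(0.3561) = 0.516272.
1 − 2Q = 0.8362, giving −¼ ln(0.8362) = 0.044722.
d = 0.516272 + 0.044722 = 0.560994.
Under a molecular clock d = 2μt, so t = d/(2μ) = 0.560994 / (2 × 0.014) = 20.04 Myr.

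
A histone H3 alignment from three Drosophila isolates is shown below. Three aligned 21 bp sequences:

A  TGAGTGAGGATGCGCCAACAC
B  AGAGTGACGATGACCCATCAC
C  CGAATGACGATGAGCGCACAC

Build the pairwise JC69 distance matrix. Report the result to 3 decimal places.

A–B: 5/21 sites differ → p ≈ 0.238095, d = −0.75 ln(1 − 0.31746) = 0.286451 ≈ 0.286.
A–C: 6/21 sites differ → p ≈ 0.285714, d = −0.75 ln(1 − 0.380952) = 0.359679 ≈ 0.360.
B–C: 6/21 sites differ → p ≈ 0.285714, d = −0.75 ln(1 − 0.380952) = 0.359679 ≈ 0.360.

d(A,B) = 0.286, d(A,C) = 0.360, d(B,C) = 0.360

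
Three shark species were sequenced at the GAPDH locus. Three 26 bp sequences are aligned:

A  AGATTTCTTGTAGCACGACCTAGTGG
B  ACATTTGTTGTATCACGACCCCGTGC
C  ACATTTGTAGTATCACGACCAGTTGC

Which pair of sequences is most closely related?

A–B: 6/26 differ, p = 0.231, d = 0.276.
A–C: 8/26 differ, p = 0.308, d = 0.396.
B–C: 4/26 differ, p = 0.154, d = 0.172.
The smallest distance is between B and C.

B and C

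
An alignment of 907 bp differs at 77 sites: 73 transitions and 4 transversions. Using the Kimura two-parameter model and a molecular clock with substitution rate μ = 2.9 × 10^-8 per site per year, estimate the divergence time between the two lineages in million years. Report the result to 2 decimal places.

1.60

P = 73/907 ≈ 0.080485 and Q = 4/907 ≈ 0.00441.
Under the Kimura two-parameter model, d = −½ ln(1 − 2P − Q) − ¼ ln(1 − 2Q).
1 − 2P − Q = 0.83462, giving −½ ln(0.83462) = 0.090389.
1 − 2Q = 0.99118, giving −¼ ln(0.99118) = 0.002215.
d = 0.090389 + 0.002215 = 0.092604.
Under a molecular clock d = 2μt, so t = d/(2μ) = 0.092604 / (2 × 2.9 × 10^-8) = 1.60 million years.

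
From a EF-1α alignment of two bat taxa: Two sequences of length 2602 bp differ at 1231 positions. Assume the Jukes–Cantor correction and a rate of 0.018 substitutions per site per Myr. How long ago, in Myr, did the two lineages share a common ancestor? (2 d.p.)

20.76

p = 1231/2602 ≈ 0.473098.
d = −(3/4) ln(1 − 4p/3) = −0.75 ln(1 − 0.630797) = −0.75 ln(0.369203)
  = −0.75 × (-0.996409) = 0.747307 substitutions/site.
Under a molecular clock d = 2μt, so t = d/(2μ) = 0.747307 / (2 × 0.018) = 20.76 Myr.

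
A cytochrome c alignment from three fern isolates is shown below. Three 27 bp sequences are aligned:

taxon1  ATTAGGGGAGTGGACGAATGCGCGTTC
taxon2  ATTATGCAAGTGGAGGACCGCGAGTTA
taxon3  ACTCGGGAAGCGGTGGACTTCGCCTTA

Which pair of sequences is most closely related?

taxon1–taxon2: 8/27 differ, p = 0.296, d = 0.377.
taxon1–taxon3: 10/27 differ, p = 0.370, d = 0.511.
taxon2–taxon3: 10/27 differ, p = 0.370, d = 0.511.
The smallest distance is between taxon1 and taxon2.

taxon1 and taxon2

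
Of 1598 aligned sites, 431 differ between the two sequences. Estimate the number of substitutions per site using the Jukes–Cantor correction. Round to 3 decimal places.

p = 431/1598 ≈ 0.269712.
d = −(3/4) ln(1 − 4p/3) = −0.75 ln(1 − 0.359616) = −0.75 ln(0.640384)
  = −0.75 × (-0.445687) = 0.334265 substitutions/site.

0.334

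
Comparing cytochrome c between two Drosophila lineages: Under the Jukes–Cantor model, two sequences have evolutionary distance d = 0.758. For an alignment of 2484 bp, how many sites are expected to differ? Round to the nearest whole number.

1185

Invert JC69: p = (3/4)(1 − e^(−4d/3)) = 0.75 × (1 − e^(-1.010667)) = 0.75 × (1 − 0.363976) = 0.477018.
Expected differing sites = pL ≈ 0.477018 × 2484 = 1184.912712 ≈ 1185.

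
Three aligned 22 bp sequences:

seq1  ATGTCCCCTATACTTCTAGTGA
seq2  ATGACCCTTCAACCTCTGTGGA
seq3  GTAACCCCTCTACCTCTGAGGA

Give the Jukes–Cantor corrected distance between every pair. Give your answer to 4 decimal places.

seq1–seq2: 8/22 sites differ → p ≈ 0.363636, d = −0.75 ln(1 − 0.484848) = 0.497470 ≈ 0.4975.
seq1–seq3: 8/22 sites differ → p ≈ 0.363636, d = −0.75 ln(1 − 0.484848) = 0.497470 ≈ 0.4975.
seq2–seq3: 5/22 sites differ → p ≈ 0.227273, d = −0.75 ln(1 − 0.303031) = 0.270761 ≈ 0.2708.

d(seq1,seq2) = 0.4975, d(seq1,seq3) = 0.4975, d(seq2,seq3) = 0.2708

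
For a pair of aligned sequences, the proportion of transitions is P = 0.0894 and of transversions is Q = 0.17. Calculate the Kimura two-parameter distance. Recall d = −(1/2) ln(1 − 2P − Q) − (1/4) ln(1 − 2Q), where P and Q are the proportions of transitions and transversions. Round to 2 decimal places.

0.32

Under the Kimura two-parameter model, d = −½ ln(1 − 2P − Q) − ¼ ln(1 − 2Q).
1 − 2P − Q = 0.6512, giving −½ ln(0.6512) = 0.214469.
1 − 2Q = 0.66, giving −¼ ln(0.66) = 0.103879.
d = 0.214469 + 0.103879 = 0.318348.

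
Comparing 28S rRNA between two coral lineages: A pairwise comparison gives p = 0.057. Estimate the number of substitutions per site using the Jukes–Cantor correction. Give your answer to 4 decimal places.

0.0593

d = −(3/4) ln(1 − 4p/3) = −0.75 ln(1 − 0.076) = −0.75 ln(0.924)
  = −0.75 × (-0.079043) = 0.059282 substitutions/site.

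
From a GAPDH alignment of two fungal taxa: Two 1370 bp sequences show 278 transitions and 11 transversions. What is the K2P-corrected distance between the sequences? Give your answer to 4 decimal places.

0.2712

P = 278/1370 ≈ 0.20292 and Q = 11/1370 ≈ 0.008029.
Under the Kimura two-parameter model, d = −½ ln(1 − 2P − Q) − ¼ ln(1 − 2Q).
1 − 2P − Q = 0.586131, giving −½ ln(0.586131) = 0.267106.
1 − 2Q = 0.983942, giving −¼ ln(0.983942) = 0.004047.
d = 0.267106 + 0.004047 = 0.271153.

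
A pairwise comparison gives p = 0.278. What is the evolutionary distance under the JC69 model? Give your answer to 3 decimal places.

d = −(3/4) ln(1 − 4p/3) = −0.75 ln(1 − 0.370667) = −0.75 ln(0.629333)
  = −0.75 × (-0.463095) = 0.347321 substitutions/site.

0.347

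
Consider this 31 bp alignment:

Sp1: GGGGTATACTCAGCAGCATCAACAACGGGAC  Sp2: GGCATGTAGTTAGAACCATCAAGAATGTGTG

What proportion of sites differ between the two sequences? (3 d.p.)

The sequences differ at 12 of 31 positions.
p = 12/31 = 0.387096… ≈ 0.387 (to 3 d.p.).

0.387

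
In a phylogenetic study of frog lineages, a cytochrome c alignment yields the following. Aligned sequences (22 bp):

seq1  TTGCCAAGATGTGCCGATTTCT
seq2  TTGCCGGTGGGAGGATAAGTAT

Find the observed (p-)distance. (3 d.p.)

The sequences differ at 12 of 22 positions.
p = 12/22 = 0.545454… ≈ 0.545 (to 3 d.p.).

0.545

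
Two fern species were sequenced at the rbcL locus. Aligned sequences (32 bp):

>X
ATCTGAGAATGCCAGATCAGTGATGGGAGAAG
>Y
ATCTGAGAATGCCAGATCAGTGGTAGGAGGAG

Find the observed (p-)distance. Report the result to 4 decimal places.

The sequences differ at 3 of 32 positions (sites 23, 25, 30).
p = 3/32 = 0.09375 ≈ 0.0938 (to 4 d.p.).

0.0938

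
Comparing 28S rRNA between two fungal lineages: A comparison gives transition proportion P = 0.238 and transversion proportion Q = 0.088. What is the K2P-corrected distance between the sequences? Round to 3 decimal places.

Under the Kimura two-parameter model, d = −½ ln(1 − 2P − Q) − ¼ ln(1 − 2Q).
1 − 2P − Q = 0.436, giving −½ ln(0.436) = 0.415057.
1 − 2Q = 0.824, giving −¼ ln(0.824) = 0.048396.
d = 0.415057 + 0.048396 = 0.463453.

0.463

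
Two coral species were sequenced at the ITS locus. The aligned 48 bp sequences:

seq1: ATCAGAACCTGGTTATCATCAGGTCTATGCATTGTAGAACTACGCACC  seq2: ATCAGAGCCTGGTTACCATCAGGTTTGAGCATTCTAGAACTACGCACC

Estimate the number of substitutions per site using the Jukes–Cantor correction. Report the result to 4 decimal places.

0.1367

The sequences differ at 6 of 48 sites (7, 16, 25, 27, 28, 34), so p = 6/48 = 0.125.
d = −(3/4) ln(1 − 4p/3) = −0.75 ln(1 − 0.166667) = −0.75 ln(0.833333)
  = −0.75 × (-0.182322) = 0.136742 substitutions/site.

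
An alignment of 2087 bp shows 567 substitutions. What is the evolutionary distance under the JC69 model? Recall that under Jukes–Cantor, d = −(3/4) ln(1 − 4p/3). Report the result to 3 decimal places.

p = 567/2087 ≈ 0.271682.
d = −(3/4) ln(1 − 4p/3) = −0.75 ln(1 − 0.362243) = −0.75 ln(0.637757)
  = −0.75 × (-0.449798) = 0.337349 substitutions/site.

0.337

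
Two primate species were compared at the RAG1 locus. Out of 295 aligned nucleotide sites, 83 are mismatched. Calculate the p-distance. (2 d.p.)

p = 83/295 = 0.281355… ≈ 0.28 (to 2 d.p.).

0.28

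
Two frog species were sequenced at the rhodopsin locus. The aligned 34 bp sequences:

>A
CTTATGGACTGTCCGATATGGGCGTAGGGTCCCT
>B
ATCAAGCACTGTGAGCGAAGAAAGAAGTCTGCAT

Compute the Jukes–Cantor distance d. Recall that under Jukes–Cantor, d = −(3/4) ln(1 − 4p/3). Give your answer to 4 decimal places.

The sequences differ at 17 of 34 sites, so p = 17/34 = 0.5.
d = −(3/4) ln(1 − 4p/3) = −0.75 ln(1 − 0.666667) = −0.75 ln(0.333333)
  = −0.75 × (-1.098613) = 0.823960 substitutions/site.

0.8240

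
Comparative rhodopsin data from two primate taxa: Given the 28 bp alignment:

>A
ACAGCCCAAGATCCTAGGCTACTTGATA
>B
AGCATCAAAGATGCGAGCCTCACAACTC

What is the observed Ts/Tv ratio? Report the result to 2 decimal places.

Transitions are A↔G and C↔T; transversions are all other mismatches.
Transitions: 4. Transversions: 11.
R = 4/11 = 0.363636… ≈ 0.36 (to 2 d.p.).

0.36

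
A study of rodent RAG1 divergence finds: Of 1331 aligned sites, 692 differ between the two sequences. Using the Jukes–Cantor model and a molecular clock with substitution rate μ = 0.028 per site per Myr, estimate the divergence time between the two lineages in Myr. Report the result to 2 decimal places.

p = 692/1331 ≈ 0.51991.
d = −(3/4) ln(1 − 4p/3) = −0.75 ln(1 − 0.693213) = −0.75 ln(0.306787)
  = −0.75 × (-1.181602) = 0.886202 substitutions/site.
Under a molecular clock d = 2μt, so t = d/(2μ) = 0.886202 / (2 × 0.028) = 15.83 Myr.

15.83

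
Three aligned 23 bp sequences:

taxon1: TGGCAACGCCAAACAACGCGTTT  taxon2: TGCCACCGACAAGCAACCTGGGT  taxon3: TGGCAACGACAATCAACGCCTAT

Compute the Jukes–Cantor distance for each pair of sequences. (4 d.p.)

taxon1–taxon2: 8/23 sites differ → p ≈ 0.347826, d = −0.75 ln(1 − 0.463768) = 0.467391 ≈ 0.4674.
taxon1–taxon3: 4/23 sites differ → p ≈ 0.173913, d = −0.75 ln(1 − 0.231884) = 0.197861 ≈ 0.1979.
taxon2–taxon3: 8/23 sites differ → p ≈ 0.347826, d = −0.75 ln(1 − 0.463768) = 0.467391 ≈ 0.4674.

d(taxon1,taxon2) = 0.4674, d(taxon1,taxon3) = 0.1979, d(taxon2,taxon3) = 0.4674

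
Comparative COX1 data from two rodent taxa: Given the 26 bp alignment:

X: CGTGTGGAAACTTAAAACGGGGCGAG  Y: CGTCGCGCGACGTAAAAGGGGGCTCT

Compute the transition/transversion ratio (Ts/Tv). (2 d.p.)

Transitions are A↔G and C↔T; transversions are all other mismatches.
Transitions: 1. Transversions: 9.
R = 1/9 = 0.111111… ≈ 0.11 (to 2 d.p.).

0.11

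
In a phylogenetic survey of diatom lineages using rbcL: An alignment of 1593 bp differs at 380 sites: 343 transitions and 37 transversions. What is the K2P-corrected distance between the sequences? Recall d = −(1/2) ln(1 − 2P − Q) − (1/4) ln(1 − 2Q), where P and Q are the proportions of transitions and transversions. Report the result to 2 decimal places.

P = 343/1593 ≈ 0.215317 and Q = 37/1593 ≈ 0.023227.
Under the Kimura two-parameter model, d = −½ ln(1 − 2P − Q) − ¼ ln(1 − 2Q).
1 − 2P − Q = 0.546139, giving −½ ln(0.546139) = 0.302441.
1 − 2Q = 0.953546, giving −¼ ln(0.953546) = 0.011892.
d = 0.302441 + 0.011892 = 0.314333.

0.31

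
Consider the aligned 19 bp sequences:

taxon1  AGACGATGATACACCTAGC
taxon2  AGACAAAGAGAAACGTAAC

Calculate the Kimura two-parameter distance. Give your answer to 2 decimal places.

Of 19 sites, 2 differences are transitions and 4 are transversions, so P = 2/19 ≈ 0.105263 and Q = 4/19 ≈ 0.210526.
Under the Kimura two-parameter model, d = −½ ln(1 − 2P − Q) − ¼ ln(1 − 2Q).
1 − 2P − Q = 0.578948, giving −½ ln(0.578948) = 0.273271.
1 − 2Q = 0.578948, giving −¼ ln(0.578948) = 0.136636.
d = 0.273271 + 0.136636 = 0.409907.

0.41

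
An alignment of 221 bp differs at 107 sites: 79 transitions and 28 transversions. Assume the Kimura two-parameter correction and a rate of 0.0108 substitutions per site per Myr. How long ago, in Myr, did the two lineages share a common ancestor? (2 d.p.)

46.04

P = 79/221 ≈ 0.357466 and Q = 28/221 ≈ 0.126697.
Under the Kimura two-parameter model, d = −½ ln(1 − 2P − Q) − ¼ ln(1 − 2Q).
1 − 2P − Q = 0.158371, giving −½ ln(0.158371) = 0.921407.
1 − 2Q = 0.746606, giving −¼ ln(0.746606) = 0.073054.
d = 0.921407 + 0.073054 = 0.994461.
Under a molecular clock d = 2μt, so t = d/(2μ) = 0.994461 / (2 × 0.0108) = 46.04 Myr.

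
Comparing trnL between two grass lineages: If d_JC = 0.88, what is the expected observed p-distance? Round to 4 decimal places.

p = (3/4)(1 − e^(−4d/3)) = 0.75 × (1 − e^(-1.173333)) = 0.75 × (1 − 0.309334) = 0.518000.

0.5180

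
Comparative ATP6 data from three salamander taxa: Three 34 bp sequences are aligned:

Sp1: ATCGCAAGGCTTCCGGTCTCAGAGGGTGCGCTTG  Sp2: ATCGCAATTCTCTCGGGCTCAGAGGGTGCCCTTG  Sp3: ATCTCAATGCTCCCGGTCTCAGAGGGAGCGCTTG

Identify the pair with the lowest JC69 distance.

Sp1–Sp2: 6/34 differ, p = 0.176, d = 0.201.
Sp1–Sp3: 4/34 differ, p = 0.118, d = 0.128.
Sp2–Sp3: 6/34 differ, p = 0.176, d = 0.201.
The smallest distance is between Sp1 and Sp3.

Sp1 and Sp3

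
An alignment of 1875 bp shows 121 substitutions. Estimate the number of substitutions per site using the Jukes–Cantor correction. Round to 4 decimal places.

p = 121/1875 ≈ 0.064533.
d = −(3/4) ln(1 − 4p/3) = −0.75 ln(1 − 0.086044) = −0.75 ln(0.913956)
  = −0.75 × (-0.089973) = 0.067480 substitutions/site.

0.0675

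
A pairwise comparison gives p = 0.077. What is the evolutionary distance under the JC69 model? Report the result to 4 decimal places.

d = −(3/4) ln(1 − 4p/3) = −0.75 ln(1 − 0.102667) = −0.75 ln(0.897333)
  = −0.75 × (-0.108328) = 0.081246 substitutions/site.

0.0812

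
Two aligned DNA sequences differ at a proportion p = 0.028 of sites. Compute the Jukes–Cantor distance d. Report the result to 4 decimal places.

0.0285

d = −(3/4) ln(1 − 4p/3) = −0.75 ln(1 − 0.037333) = −0.75 ln(0.962667)
  = −0.75 × (-0.038048) = 0.028536 substitutions/site.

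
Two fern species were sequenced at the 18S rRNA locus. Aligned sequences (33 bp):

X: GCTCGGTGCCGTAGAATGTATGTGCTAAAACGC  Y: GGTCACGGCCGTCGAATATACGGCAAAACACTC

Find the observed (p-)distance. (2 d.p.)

0.39

The sequences differ at 13 of 33 positions.
p = 13/33 = 0.393939… ≈ 0.39 (to 2 d.p.).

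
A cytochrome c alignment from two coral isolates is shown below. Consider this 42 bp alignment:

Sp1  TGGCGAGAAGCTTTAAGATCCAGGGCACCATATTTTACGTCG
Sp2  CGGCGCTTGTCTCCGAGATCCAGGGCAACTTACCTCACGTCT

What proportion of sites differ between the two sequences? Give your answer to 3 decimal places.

The sequences differ at 15 of 42 positions.
p = 15/42 = 0.357142… ≈ 0.357 (to 3 d.p.).

0.357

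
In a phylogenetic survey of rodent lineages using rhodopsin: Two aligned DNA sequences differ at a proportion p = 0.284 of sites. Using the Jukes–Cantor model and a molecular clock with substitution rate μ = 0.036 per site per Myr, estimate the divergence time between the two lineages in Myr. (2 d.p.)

4.96

d = −(3/4) ln(1 − 4p/3) = −0.75 ln(1 − 0.378667) = −0.75 ln(0.621333)
  = −0.75 × (-0.475888) = 0.356916 substitutions/site.
Under a molecular clock d = 2μt, so t = d/(2μ) = 0.356916 / (2 × 0.036) = 4.96 Myr.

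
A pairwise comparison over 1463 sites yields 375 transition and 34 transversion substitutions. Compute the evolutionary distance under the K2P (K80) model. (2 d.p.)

P = 375/1463 ≈ 0.256323 and Q = 34/1463 ≈ 0.02324.
Under the Kimura two-parameter model, d = −½ ln(1 − 2P − Q) − ¼ ln(1 − 2Q).
1 − 2P − Q = 0.464114, giving −½ ln(0.464114) = 0.383813.
1 − 2Q = 0.95352, giving −¼ ln(0.95352) = 0.011899.
d = 0.383813 + 0.011899 = 0.395712.

0.40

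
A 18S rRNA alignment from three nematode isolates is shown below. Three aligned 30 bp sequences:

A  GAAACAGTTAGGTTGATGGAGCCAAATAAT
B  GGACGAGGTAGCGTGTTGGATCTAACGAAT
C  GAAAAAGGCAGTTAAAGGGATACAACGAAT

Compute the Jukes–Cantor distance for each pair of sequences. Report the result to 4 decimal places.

A–B: 11/30 sites differ → p ≈ 0.366667, d = −0.75 ln(1 − 0.488889) = 0.503376 ≈ 0.5034.
A–C: 11/30 sites differ → p ≈ 0.366667, d = −0.75 ln(1 − 0.488889) = 0.503376 ≈ 0.5034.
B–C: 12/30 sites differ → p = 0.4, d = −0.75 ln(1 − 0.533333) = 0.571605 ≈ 0.5716.

d(A,B) = 0.5034, d(A,C) = 0.5034, d(B,C) = 0.5716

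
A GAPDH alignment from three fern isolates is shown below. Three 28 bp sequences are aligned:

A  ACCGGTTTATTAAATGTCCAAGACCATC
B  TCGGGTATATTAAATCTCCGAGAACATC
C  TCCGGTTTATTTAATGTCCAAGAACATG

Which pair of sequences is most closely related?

A and C

A–B: 6/28 differ, p = 0.214, d = 0.252.
A–C: 4/28 differ, p = 0.143, d = 0.158.
B–C: 6/28 differ, p = 0.214, d = 0.252.
The smallest distance is between A and C.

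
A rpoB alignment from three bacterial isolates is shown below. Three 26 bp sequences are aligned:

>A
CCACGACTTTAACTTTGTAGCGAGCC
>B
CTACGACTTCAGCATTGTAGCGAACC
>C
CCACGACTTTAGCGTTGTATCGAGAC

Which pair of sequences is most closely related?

A and C

A–B: 5/26 differ, p = 0.192, d = 0.222.
A–C: 4/26 differ, p = 0.154, d = 0.172.
B–C: 6/26 differ, p = 0.231, d = 0.276.
The smallest distance is between A and C.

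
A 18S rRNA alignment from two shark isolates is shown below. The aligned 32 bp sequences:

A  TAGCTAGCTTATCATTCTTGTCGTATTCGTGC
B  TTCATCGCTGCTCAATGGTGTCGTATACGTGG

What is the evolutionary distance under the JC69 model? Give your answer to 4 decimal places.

0.4598

The sequences differ at 11 of 32 sites, so p = 11/32 = 0.34375.
d = −(3/4) ln(1 − 4p/3) = −0.75 ln(1 − 0.458333) = −0.75 ln(0.541667)
  = −0.75 × (-0.613104) = 0.459828 substitutions/site.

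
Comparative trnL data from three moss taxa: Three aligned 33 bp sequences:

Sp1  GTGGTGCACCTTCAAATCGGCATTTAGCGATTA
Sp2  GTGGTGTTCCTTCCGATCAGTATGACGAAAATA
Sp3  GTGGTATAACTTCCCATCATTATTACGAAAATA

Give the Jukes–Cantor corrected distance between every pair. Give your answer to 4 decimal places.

d(Sp1,Sp2) = 0.4975, d(Sp1,Sp3) = 0.5587, d(Sp2,Sp3) = 0.2082

Sp1–Sp2: 12/33 sites differ → p ≈ 0.363636, d = −0.75 ln(1 − 0.484848) = 0.497470 ≈ 0.4975.
Sp1–Sp3: 13/33 sites differ → p ≈ 0.393939, d = −0.75 ln(1 − 0.525252) = 0.558728 ≈ 0.5587.
Sp2–Sp3: 6/33 sites differ → p ≈ 0.181818, d = −0.75 ln(1 − 0.242424) = 0.208224 ≈ 0.2082.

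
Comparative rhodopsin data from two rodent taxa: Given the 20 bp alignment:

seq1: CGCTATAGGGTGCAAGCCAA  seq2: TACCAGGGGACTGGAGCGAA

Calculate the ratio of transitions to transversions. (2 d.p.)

1.75

Transitions are A↔G and C↔T; transversions are all other mismatches.
Transitions: 7. Transversions: 4.
R = 7/4 = 1.75.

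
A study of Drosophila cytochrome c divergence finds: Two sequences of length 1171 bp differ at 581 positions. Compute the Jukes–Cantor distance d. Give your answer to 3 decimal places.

p = 581/1171 ≈ 0.496157.
d = −(3/4) ln(1 − 4p/3) = −0.75 ln(1 − 0.661543) = −0.75 ln(0.338457)
  = −0.75 × (-1.083358) = 0.812519 substitutions/site.

0.813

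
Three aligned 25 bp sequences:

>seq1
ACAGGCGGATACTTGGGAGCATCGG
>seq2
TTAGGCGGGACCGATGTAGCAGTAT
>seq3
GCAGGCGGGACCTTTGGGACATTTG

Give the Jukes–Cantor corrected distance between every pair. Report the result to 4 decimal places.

d(seq1,seq2) = 0.8865, d(seq1,seq3) = 0.4904, d(seq2,seq3) = 0.5716

seq1–seq2: 13/25 sites differ → p = 0.52, d = −0.75 ln(1 − 0.693333) = 0.886495 ≈ 0.8865.
seq1–seq3: 9/25 sites differ → p = 0.36, d = −0.75 ln(1 − 0.48) = 0.490445 ≈ 0.4904.
seq2–seq3: 10/25 sites differ → p = 0.4, d = −0.75 ln(1 − 0.533333) = 0.571605 ≈ 0.5716.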